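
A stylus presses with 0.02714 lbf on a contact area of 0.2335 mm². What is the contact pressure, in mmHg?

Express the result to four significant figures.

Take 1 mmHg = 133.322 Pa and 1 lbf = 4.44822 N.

3878 mmHg

0.02714 lbf × 4.44822 = 0.120725 N
0.2335 mm² × 10⁻⁶ = 2.335×10⁻⁷ m²
P = F / A = 0.120725 N / 2.335×10⁻⁷ m² = 517024 Pa
517024 Pa ÷ (133.322 Pa/mmHg) = 3878.01 mmHg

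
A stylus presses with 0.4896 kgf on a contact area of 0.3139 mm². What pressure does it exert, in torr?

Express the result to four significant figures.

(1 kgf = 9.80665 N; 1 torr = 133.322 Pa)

1.147×10⁵ torr

0.4896 kgf × 9.80665 = 4.80134 N
0.3139 mm² × 10⁻⁶ = 3.139×10⁻⁷ m²
P = F / A = 4.80134 N / 3.139×10⁻⁷ m² = 1.52958×10⁷ Pa
1.52958×10⁷ Pa ÷ (133.322 Pa/torr) = 114728 torr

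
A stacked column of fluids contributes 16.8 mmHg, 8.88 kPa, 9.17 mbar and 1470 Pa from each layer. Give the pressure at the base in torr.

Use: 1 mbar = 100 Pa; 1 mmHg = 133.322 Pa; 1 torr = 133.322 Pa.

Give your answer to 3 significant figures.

101 torr

16.8 mmHg × 133.322 = 2239.81 Pa
8.88 kPa × 1000 = 8880 Pa
9.17 mbar × 100 = 917 Pa
1470 Pa (already Pa)
Combined: 2239.81 + 8880 + 917 + 1470 = 13506.8 Pa
In torr: 13506.8 / 133.322 = 101.31 torr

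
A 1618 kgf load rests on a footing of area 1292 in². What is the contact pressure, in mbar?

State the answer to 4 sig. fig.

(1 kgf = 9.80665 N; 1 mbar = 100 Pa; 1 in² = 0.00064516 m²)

1618 kgf × 9.80665 = 15867.2 N
1292 in² × 0.00064516 = 0.833547 m²
P = F / A = 15867.2 N / 0.833547 m² = 19035.8 Pa
19035.8 Pa ÷ (100 Pa/mbar) = 190.358 mbar

190.4 mbar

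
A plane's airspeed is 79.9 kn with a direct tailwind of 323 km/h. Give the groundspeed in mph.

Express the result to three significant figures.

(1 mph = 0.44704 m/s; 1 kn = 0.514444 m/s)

79.9 kn × 0.514444 = 41.1041 m/s
323 km/h × (1/3.6) = 89.7222 m/s
Total: 41.1041 + 89.7222 = 130.826 m/s
In mph: 130.826 / 0.44704 = 292.649 mph

293 mph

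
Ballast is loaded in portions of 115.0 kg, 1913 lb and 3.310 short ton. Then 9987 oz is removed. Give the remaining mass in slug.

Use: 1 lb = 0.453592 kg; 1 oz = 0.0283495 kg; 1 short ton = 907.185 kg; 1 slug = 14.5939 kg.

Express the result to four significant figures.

253.7 slug

115.0 kg (already kg)
1913 lb × 0.453592 → 867.721 kg
3.310 short ton × 907.185 → 3002.78 kg
9987 oz × 0.0283495 → 283.126 kg
Result: 115 + 867.721 + 3002.78 − 283.126 = 3702.38 kg
In slug: 3702.38 / 14.5939 = 253.694 slug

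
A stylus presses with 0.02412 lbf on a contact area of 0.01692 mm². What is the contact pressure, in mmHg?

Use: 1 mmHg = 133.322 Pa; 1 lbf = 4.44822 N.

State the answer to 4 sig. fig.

0.02412 lbf × 4.44822 → 0.107291 N
0.01692 mm² × 10⁻⁶ → 1.692×10⁻⁸ m²
P = F / A = 0.107291 N / 1.692×10⁻⁸ m² = 6.34108×10⁶ Pa
6.34108×10⁶ Pa ÷ (133.322 Pa/mmHg) = 47562.1 mmHg

4.756×10⁴ mmHg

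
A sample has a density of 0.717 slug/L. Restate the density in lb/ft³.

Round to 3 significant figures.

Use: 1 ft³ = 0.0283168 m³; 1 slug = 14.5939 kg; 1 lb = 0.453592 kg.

653 lb/ft³

0.717 slug/L × 14.5939 kg/slug ÷ 0.001 m³/L = 10463.8 kg/m³
10463.8 kg/m³ ÷ 0.453592 kg/lb × 0.0283168 m³/ft³ = 653.233 lb/ft³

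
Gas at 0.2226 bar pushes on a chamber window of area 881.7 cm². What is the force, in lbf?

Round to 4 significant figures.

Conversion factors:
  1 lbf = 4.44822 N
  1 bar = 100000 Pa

441.2 lbf

0.2226 bar × 100000 = 22260 Pa
881.7 cm² × 0.0001 = 0.08817 m²
F = P × A = 22260 Pa × 0.08817 m² = 1962.66 N
1962.66 N ÷ (4.44822 N/lbf) = 441.224 lbf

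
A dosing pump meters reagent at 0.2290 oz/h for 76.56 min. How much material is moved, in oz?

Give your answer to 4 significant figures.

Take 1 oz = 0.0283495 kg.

0.2922 oz

0.2290 oz/h → 1.80334×10⁻⁶ kg/s
76.56 min → 4593.6 s
m = ṁ × t = 1.80334×10⁻⁶ × 4593.6 = 0.00828382 kg
In oz: 0.00828382 / 0.0283495 = 0.292203 oz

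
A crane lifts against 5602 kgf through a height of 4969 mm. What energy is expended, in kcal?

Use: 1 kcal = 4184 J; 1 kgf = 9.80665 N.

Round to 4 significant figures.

5602 kgf × 9.80665 = 54936.9 N
4969 mm × 0.001 = 4.969 m
W = F × d = 54936.9 N × 4.969 m = 272981 J
272981 J ÷ (4184 J/kcal) = 65.244 kcal

65.24 kcal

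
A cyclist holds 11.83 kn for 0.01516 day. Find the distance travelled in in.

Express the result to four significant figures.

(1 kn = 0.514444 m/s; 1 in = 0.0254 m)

11.83 kn × 0.514444 = 6.08587 m/s
0.01516 day × 86400 = 1309.82 s
d = v × t = 6.08587 m/s × 1309.82 s = 7971.39 m
7971.39 m ÷ (0.0254 m/in) = 313834 in

3.138×10⁵ in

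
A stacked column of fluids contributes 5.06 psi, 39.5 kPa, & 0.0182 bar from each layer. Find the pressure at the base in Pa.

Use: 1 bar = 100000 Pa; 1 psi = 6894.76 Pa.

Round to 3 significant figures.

7.62×10⁴ Pa

5.06 psi × 6894.76 → 34887.5 Pa
39.5 kPa × 1000 → 39500 Pa
0.0182 bar × 100000 → 1820 Pa
Combined: 34887.5 + 39500 + 1820 = 76207.5 Pa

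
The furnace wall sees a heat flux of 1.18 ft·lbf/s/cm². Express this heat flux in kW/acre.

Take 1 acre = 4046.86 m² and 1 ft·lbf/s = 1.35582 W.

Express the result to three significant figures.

1.18 ft·lbf/s/cm² × 1.35582 W/ft·lbf/s ÷ 0.0001 m²/cm² = 15998.7 W/m²
15998.7 W/m² ÷ 1000 W/kW × 4046.86 m²/acre = 64744.5 kW/acre

6.47×10⁴ kW/acre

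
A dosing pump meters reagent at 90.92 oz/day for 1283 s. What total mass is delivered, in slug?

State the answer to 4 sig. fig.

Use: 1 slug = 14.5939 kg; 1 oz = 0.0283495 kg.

0.002623 slug

90.92 oz/day → 2.98326×10⁻⁵ kg/s
m = ṁ × t = 2.98326×10⁻⁵ × 1283 = 0.0382752 kg
In slug: 0.0382752 / 14.5939 = 0.00262268 slug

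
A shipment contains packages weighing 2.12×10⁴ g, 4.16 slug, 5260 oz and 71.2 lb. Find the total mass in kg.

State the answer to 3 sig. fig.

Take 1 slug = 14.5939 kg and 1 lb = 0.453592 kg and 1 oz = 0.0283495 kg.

2.12×10⁴ g × 0.001 = 21.2 kg
4.16 slug × 14.5939 = 60.7106 kg
5260 oz × 0.0283495 = 149.118 kg
71.2 lb × 0.453592 = 32.2958 kg
Combined: 21.2 + 60.7106 + 149.118 + 32.2958 = 263.324 kg

263 kg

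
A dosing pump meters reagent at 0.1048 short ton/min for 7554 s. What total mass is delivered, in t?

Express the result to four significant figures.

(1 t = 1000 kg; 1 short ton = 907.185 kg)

0.1048 short ton/min → 1.58455 kg/s
m = ṁ × t = 1.58455 × 7554 = 11969.7 kg
In t: 11969.7 / 1000 = 11.9697 t

11.97 t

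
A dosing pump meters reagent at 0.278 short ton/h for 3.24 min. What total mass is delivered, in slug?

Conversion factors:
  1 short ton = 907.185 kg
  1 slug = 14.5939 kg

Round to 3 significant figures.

0.933 slug

0.278 short ton/h → 0.0700548 kg/s
3.24 min → 194.4 s
m = ṁ × t = 0.0700548 × 194.4 = 13.6187 kg
In slug: 13.6187 / 14.5939 = 0.933178 slug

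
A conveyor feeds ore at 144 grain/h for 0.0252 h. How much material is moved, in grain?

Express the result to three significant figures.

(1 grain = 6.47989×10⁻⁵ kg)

3.63 grain

144 grain/h → 2.59196×10⁻⁶ kg/s
0.0252 h → 90.72 s
m = ṁ × t = 2.59196×10⁻⁶ × 90.72 = 2.35143×10⁻⁴ kg
In grain: 2.35143×10⁻⁴ / 6.47989×10⁻⁵ = 3.62881 grain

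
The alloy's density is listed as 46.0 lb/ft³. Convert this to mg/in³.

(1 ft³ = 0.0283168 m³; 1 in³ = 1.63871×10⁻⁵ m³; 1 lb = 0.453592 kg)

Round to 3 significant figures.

46.0 lb/ft³ × 0.453592 kg/lb ÷ 0.0283168 m³/ft³ = 736.85 kg/m³
736.85 kg/m³ ÷ 10⁻⁶ kg/mg × 1.63871×10⁻⁵ m³/in³ = 12074.8 mg/in³

1.21×10⁴ mg/in³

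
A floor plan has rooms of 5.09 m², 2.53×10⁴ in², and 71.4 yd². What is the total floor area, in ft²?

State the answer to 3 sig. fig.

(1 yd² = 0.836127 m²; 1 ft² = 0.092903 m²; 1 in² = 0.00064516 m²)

5.09 m² (already m²)
2.53×10⁴ in² × 0.00064516 → 16.3225 m²
71.4 yd² × 0.836127 → 59.6995 m²
Total: 5.09 + 16.3225 + 59.6995 = 81.112 m²
In ft²: 81.112 / 0.092903 = 873.083 ft²

873 ft²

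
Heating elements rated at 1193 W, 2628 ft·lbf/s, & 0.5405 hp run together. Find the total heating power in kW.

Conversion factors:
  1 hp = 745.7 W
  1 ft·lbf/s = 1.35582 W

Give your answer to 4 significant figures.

1193 W (already W)
2628 ft·lbf/s × 1.35582 = 3563.09 W
0.5405 hp × 745.7 = 403.051 W
Combined: 1193 + 3563.09 + 403.051 = 5159.14 W
In kW: 5159.14 / 1000 = 5.15914 kW

5.159 kW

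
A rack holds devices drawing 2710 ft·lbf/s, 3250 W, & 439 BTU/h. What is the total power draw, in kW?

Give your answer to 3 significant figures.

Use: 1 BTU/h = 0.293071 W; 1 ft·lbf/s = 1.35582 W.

2710 ft·lbf/s × 1.35582 → 3674.27 W
3250 W (already W)
439 BTU/h × 0.293071 → 128.658 W
Combined: 3674.27 + 3250 + 128.658 = 7052.93 W
In kW: 7052.93 / 1000 = 7.05293 kW

7.05 kW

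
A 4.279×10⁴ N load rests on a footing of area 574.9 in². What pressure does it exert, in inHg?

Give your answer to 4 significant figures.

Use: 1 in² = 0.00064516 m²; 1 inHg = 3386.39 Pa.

34.07 inHg

574.9 in² × 0.00064516 → 0.370902 m²
P = F / A = 42790 N / 0.370902 m² = 115367 Pa
115367 Pa ÷ (3386.39 Pa/inHg) = 34.0678 inHg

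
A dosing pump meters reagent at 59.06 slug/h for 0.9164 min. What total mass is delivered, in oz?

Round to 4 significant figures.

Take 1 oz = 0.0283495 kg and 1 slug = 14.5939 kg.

59.06 slug/h → 0.239421 kg/s
0.9164 min → 54.984 s
m = ṁ × t = 0.239421 × 54.984 = 13.1643 kg
In oz: 13.1643 / 0.0283495 = 464.357 oz

464.4 oz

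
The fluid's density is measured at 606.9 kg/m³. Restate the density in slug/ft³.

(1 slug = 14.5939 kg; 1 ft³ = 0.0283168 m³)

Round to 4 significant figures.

606.9 kg/m³ is already 606.9 kg/m³
606.9 kg/m³ ÷ 14.5939 kg/slug × 0.0283168 m³/ft³ = 1.17758 slug/ft³

1.178 slug/ft³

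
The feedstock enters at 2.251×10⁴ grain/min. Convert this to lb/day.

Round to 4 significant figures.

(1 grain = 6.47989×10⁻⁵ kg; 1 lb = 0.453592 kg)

2.251×10⁴ grain/min × 6.47989×10⁻⁵ kg/grain ÷ 60 s/min = 0.0243104 kg/s
0.0243104 kg/s ÷ 0.453592 kg/lb × 86400 s/day = 4630.63 lb/day

4631 lb/day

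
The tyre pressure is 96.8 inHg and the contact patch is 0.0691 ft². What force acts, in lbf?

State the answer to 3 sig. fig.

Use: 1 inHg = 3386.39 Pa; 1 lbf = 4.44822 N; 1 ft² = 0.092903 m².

96.8 inHg × 3386.39 → 327803 Pa
0.0691 ft² × 0.092903 → 0.0064196 m²
F = P × A = 327803 Pa × 0.0064196 m² = 2104.36 N
2104.36 N ÷ (4.44822 N/lbf) = 473.079 lbf

473 lbf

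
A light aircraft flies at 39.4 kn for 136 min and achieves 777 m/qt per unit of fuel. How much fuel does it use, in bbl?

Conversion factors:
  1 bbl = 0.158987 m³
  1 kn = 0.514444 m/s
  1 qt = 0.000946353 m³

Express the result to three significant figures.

1.27 bbl

39.4 kn → 20.2691 m/s
136 min → 8160 s
d = v × t = 20.2691 × 8160 = 165396 m
777 m/qt → 821047 m/m³
V = d / (distance per unit fuel) = 165396 / 821047 = 0.201445 m³
In bbl: 0.201445 / 0.158987 = 1.26705 bbl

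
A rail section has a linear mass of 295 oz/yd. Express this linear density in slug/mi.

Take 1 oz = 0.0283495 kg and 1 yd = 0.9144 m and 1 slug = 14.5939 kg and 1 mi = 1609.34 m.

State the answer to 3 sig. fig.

295 oz/yd × 0.0283495 kg/oz ÷ 0.9144 m/yd = 9.146 kg/m
9.146 kg/m ÷ 14.5939 kg/slug × 1609.34 m/mi = 1008.57 slug/mi

1010 slug/mi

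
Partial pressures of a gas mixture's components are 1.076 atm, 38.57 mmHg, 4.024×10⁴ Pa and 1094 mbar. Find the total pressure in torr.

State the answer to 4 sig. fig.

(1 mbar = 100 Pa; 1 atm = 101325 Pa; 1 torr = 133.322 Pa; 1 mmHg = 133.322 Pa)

1.076 atm × 101325 = 109026 Pa
38.57 mmHg × 133.322 = 5142.23 Pa
4.024×10⁴ Pa (already Pa)
1094 mbar × 100 = 109400 Pa
Total: 109026 + 5142.23 + 40240 + 109400 = 263808 Pa
In torr: 263808 / 133.322 = 1978.73 torr

1979 torr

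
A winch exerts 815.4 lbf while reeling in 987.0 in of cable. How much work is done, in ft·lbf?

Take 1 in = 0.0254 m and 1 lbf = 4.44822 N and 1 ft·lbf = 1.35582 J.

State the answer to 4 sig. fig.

815.4 lbf × 4.44822 → 3627.08 N
987.0 in × 0.0254 → 25.0698 m
W = F × d = 3627.08 N × 25.0698 m = 90930.2 J
90930.2 J ÷ (1.35582 J/ft·lbf) = 67066.6 ft·lbf

6.707×10⁴ ft·lbf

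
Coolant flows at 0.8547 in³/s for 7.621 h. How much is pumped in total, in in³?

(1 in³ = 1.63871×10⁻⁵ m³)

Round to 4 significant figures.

2.345×10⁴ in³

0.8547 in³/s → 1.40061×10⁻⁵ m³/s
7.621 h → 27435.6 s
V = Q × t = 1.40061×10⁻⁵ × 27435.6 = 0.384266 m³
In in³: 0.384266 / 1.63871×10⁻⁵ = 23449.3 in³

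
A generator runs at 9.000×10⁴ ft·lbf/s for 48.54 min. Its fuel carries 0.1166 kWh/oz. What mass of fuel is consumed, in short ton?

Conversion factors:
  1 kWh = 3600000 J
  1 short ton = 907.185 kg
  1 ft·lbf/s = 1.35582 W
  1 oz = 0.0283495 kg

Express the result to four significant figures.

0.02646 short ton

9.000×10⁴ ft·lbf/s → 122024 W
48.54 min → 2912.4 s
E = P × t = 122024 × 2912.4 = 3.55383×10⁸ J
0.1166 kWh/oz → 1.48066×10⁷ J/kg
m = E / e_s = 3.55383×10⁸ / 1.48066×10⁷ = 24.0017 kg
In short ton: 24.0017 / 907.185 = 0.0264573 short ton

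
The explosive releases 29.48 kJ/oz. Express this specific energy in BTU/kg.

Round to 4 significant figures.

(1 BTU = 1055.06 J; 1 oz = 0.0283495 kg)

985.6 BTU/kg

29.48 kJ/oz × 1000 J/kJ ÷ 0.0283495 kg/oz = 1.03988×10⁶ J/kg
1.03988×10⁶ J/kg ÷ 1055.06 J/BTU = 985.612 BTU/kg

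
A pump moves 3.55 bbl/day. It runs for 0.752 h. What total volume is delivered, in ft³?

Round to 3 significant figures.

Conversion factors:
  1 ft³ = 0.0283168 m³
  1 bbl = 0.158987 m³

3.55 bbl/day → 6.53245×10⁻⁶ m³/s
0.752 h → 2707.2 s
V = Q × t = 6.53245×10⁻⁶ × 2707.2 = 0.0176846 m³
In ft³: 0.0176846 / 0.0283168 = 0.624527 ft³

0.625 ft³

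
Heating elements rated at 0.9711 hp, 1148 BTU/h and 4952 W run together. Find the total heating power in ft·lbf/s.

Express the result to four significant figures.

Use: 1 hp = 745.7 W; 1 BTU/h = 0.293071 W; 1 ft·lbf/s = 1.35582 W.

4435 ft·lbf/s

0.9711 hp × 745.7 → 724.149 W
1148 BTU/h × 0.293071 → 336.446 W
4952 W (already W)
Combined: 724.149 + 336.446 + 4952 = 6012.6 W
In ft·lbf/s: 6012.6 / 1.35582 = 4434.66 ft·lbf/s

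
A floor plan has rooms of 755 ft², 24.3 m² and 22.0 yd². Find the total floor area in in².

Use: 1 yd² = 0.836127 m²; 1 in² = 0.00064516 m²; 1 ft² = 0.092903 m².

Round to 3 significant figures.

1.75×10⁵ in²

755 ft² × 0.092903 = 70.1418 m²
24.3 m² (already m²)
22.0 yd² × 0.836127 = 18.3948 m²
Sum: 70.1418 + 24.3 + 18.3948 = 112.837 m²
In in²: 112.837 / 0.00064516 = 174898 in²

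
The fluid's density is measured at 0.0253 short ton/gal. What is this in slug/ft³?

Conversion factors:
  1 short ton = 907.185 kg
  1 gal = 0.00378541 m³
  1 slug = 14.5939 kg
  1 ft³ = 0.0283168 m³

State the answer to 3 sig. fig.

0.0253 short ton/gal × 907.185 kg/short ton ÷ 0.00378541 m³/gal = 6063.22 kg/m³
6063.22 kg/m³ ÷ 14.5939 kg/slug × 0.0283168 m³/ft³ = 11.7646 slug/ft³

11.8 slug/ft³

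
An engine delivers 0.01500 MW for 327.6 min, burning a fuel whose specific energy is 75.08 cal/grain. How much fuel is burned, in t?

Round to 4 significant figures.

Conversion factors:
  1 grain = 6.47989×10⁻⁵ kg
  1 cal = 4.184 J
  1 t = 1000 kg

0.06082 t

0.01500 MW → 15000 W
327.6 min → 19656 s
E = P × t = 15000 × 19656 = 2.9484×10⁸ J
75.08 cal/grain → 4.84784×10⁶ J/kg
m = E / e_s = 2.9484×10⁸ / 4.84784×10⁶ = 60.8188 kg
In t: 60.8188 / 1000 = 0.0608188 t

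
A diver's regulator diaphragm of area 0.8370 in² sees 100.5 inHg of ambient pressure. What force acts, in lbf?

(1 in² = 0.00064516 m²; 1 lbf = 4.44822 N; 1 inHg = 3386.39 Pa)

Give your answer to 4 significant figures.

100.5 inHg × 3386.39 → 340332 Pa
0.8370 in² × 0.00064516 → 5.39999×10⁻⁴ m²
F = P × A = 340332 Pa × 5.39999×10⁻⁴ m² = 183.779 N
183.779 N ÷ (4.44822 N/lbf) = 41.3152 lbf

41.32 lbf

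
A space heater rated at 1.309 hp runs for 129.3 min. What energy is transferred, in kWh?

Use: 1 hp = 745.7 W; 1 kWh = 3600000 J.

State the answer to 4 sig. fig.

1.309 hp × 745.7 = 976.121 W
129.3 min × 60 = 7758 s
E = P × t = 976.121 W × 7758 s = 7.57275×10⁶ J
7.57275×10⁶ J ÷ (3600000 J/kWh) = 2.10354 kWh

2.104 kWh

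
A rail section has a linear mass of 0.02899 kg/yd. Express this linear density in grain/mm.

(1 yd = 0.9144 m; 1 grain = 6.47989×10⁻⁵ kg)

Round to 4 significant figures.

0.02899 kg/yd ÷ 0.9144 m/yd = 0.0317038 kg/m
0.0317038 kg/m ÷ 6.47989×10⁻⁵ kg/grain × 0.001 m/mm = 0.489264 grain/mm

0.4893 grain/mm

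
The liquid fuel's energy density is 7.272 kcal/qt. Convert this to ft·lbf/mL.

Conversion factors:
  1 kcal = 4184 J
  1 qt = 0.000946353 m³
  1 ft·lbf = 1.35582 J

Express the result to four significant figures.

7.272 kcal/qt × 4184 J/kcal ÷ 0.000946353 m³/qt = 3.21508×10⁷ J/m³
3.21508×10⁷ J/m³ ÷ 1.35582 J/ft·lbf × 10⁻⁶ m³/mL = 23.7132 ft·lbf/mL

23.71 ft·lbf/mL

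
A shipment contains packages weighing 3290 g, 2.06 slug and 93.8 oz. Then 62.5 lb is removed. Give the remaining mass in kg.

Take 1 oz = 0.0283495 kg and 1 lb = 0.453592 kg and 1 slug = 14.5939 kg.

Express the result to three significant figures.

3290 g × 0.001 = 3.29 kg
2.06 slug × 14.5939 = 30.0634 kg
93.8 oz × 0.0283495 = 2.65918 kg
62.5 lb × 0.453592 = 28.3495 kg
Result: 3.29 + 30.0634 + 2.65918 − 28.3495 = 7.66308 kg

7.66 kg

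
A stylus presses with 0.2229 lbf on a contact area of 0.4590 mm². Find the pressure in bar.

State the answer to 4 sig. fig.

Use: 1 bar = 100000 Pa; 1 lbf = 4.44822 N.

0.2229 lbf × 4.44822 → 0.991508 N
0.4590 mm² × 10⁻⁶ → 4.59×10⁻⁷ m²
P = F / A = 0.991508 N / 4.59×10⁻⁷ m² = 2.16015×10⁶ Pa
2.16015×10⁶ Pa ÷ (100000 Pa/bar) = 21.6015 bar

21.60 bar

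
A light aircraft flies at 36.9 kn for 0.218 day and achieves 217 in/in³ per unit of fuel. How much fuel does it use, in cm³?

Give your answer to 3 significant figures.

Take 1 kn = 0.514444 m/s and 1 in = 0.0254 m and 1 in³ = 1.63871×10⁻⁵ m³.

36.9 kn → 18.983 m/s
0.218 day → 18835.2 s
d = v × t = 18.983 × 18835.2 = 357549 m
217 in/in³ → 336350 m/m³
V = d / (distance per unit fuel) = 357549 / 336350 = 1.06303 m³
In cm³: 1.06303 / 10⁻⁶ = 1.06303×10⁶ cm³

1.06×10⁶ cm³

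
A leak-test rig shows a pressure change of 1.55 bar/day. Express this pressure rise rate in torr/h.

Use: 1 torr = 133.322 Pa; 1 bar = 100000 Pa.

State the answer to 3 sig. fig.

1.55 bar/day × 100000 Pa/bar ÷ 86400 s/day = 1.79398 Pa/s
1.79398 Pa/s ÷ 133.322 Pa/torr × 3600 s/h = 48.4416 torr/h

48.4 torr/h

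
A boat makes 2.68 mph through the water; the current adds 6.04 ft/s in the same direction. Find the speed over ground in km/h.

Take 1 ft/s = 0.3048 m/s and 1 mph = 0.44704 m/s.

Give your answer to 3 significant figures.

2.68 mph × 0.44704 → 1.19807 m/s
6.04 ft/s × 0.3048 → 1.84099 m/s
Combined: 1.19807 + 1.84099 = 3.03906 m/s
In km/h: 3.03906 / (1/3.6) = 10.9406 km/h

10.9 km/h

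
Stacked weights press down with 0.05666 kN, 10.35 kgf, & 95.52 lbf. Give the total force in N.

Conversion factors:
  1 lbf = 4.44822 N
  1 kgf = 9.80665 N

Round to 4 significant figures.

0.05666 kN × 1000 → 56.66 N
10.35 kgf × 9.80665 → 101.499 N
95.52 lbf × 4.44822 → 424.894 N
Sum: 56.66 + 101.499 + 424.894 = 583.053 N

583.1 N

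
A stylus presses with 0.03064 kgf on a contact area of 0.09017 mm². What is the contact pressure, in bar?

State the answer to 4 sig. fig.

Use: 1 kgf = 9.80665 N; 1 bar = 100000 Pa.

33.32 bar

0.03064 kgf × 9.80665 = 0.300476 N
0.09017 mm² × 10⁻⁶ = 9.017×10⁻⁸ m²
P = F / A = 0.300476 N / 9.017×10⁻⁸ m² = 3.33233×10⁶ Pa
3.33233×10⁶ Pa ÷ (100000 Pa/bar) = 33.3233 bar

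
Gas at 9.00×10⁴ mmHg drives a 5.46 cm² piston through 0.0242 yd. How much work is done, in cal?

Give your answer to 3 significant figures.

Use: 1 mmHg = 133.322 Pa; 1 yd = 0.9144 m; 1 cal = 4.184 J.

9.00×10⁴ mmHg → 1.1999×10⁷ Pa
5.46 cm² → 5.46×10⁻⁴ m²
F = P × A = 1.1999×10⁷ × 5.46×10⁻⁴ = 6551.45 N
0.0242 yd → 0.0221285 m
W = F × d = 6551.45 × 0.0221285 = 144.974 J
In cal: 144.974 / 4.184 = 34.6496 cal

34.6 cal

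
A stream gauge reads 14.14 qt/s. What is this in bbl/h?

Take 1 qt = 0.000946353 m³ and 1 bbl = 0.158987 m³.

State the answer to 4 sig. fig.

303.0 bbl/h

14.14 qt/s × 0.000946353 m³/qt = 0.0133814 m³/s
0.0133814 m³/s ÷ 0.158987 m³/bbl × 3600 s/h = 303 bbl/h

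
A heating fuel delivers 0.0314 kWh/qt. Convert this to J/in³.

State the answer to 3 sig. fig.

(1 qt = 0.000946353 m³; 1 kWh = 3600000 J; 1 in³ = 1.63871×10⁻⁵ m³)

0.0314 kWh/qt × 3600000 J/kWh ÷ 0.000946353 m³/qt = 1.19448×10⁸ J/m³
1.19448×10⁸ J/m³ × 1.63871×10⁻⁵ m³/in³ = 1957.41 J/in³

1960 J/in³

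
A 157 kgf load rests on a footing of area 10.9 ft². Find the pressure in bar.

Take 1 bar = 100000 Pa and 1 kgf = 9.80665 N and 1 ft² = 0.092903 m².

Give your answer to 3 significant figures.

0.0152 bar

157 kgf × 9.80665 → 1539.64 N
10.9 ft² × 0.092903 → 1.01264 m²
P = F / A = 1539.64 N / 1.01264 m² = 1520.42 Pa
1520.42 Pa ÷ (100000 Pa/bar) = 0.0152042 bar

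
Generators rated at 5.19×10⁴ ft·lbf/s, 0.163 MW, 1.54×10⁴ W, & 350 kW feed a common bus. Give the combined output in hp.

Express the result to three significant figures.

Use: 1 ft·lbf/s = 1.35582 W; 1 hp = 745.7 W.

5.19×10⁴ ft·lbf/s × 1.35582 = 70367.1 W
0.163 MW × 1000000 = 163000 W
1.54×10⁴ W (already W)
350 kW × 1000 = 350000 W
Total: 70367.1 + 163000 + 15400 + 350000 = 598767 W
In hp: 598767 / 745.7 = 802.96 hp

803 hp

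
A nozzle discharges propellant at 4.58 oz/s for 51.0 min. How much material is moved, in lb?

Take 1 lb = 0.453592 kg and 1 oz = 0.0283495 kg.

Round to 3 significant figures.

876 lb

4.58 oz/s → 0.129841 kg/s
51.0 min → 3060 s
m = ṁ × t = 0.129841 × 3060 = 397.313 kg
In lb: 397.313 / 0.453592 = 875.926 lb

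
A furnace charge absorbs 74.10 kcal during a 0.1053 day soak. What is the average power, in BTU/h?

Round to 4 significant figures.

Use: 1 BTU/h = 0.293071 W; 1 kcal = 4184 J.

74.10 kcal × 4184 = 310034 J
0.1053 day × 86400 = 9097.92 s
P = E / t = 310034 J / 9097.92 s = 34.0775 W
34.0775 W ÷ (0.293071 W/BTU/h) = 116.277 BTU/h

116.3 BTU/h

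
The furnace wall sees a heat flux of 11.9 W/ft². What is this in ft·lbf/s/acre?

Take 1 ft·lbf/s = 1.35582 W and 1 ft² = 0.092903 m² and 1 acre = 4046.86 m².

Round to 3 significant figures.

11.9 W/ft² ÷ 0.092903 m²/ft² = 128.091 W/m²
128.091 W/m² ÷ 1.35582 W/ft·lbf/s × 4046.86 m²/acre = 382327 ft·lbf/s/acre

3.82×10⁵ ft·lbf/s/acre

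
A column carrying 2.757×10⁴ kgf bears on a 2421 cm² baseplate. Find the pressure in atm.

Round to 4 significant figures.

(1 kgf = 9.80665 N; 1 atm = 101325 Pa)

2.757×10⁴ kgf × 9.80665 = 270369 N
2421 cm² × 0.0001 = 0.2421 m²
P = F / A = 270369 N / 0.2421 m² = 1.11677×10⁶ Pa
1.11677×10⁶ Pa ÷ (101325 Pa/atm) = 11.0217 atm

11.02 atm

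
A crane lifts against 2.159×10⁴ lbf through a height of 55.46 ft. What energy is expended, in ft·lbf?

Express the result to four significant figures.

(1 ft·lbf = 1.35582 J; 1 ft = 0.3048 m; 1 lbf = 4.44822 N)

1.197×10⁶ ft·lbf

2.159×10⁴ lbf × 4.44822 = 96037.1 N
55.46 ft × 0.3048 = 16.9042 m
W = F × d = 96037.1 N × 16.9042 m = 1.62343×10⁶ J
1.62343×10⁶ J ÷ (1.35582 J/ft·lbf) = 1.19738×10⁶ ft·lbf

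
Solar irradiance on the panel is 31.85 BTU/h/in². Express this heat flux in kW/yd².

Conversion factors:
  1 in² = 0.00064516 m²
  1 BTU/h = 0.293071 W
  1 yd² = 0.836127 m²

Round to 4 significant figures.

31.85 BTU/h/in² × 0.293071 W/BTU/h ÷ 0.00064516 m²/in² = 14468.2 W/m²
14468.2 W/m² ÷ 1000 W/kW × 0.836127 m²/yd² = 12.0973 kW/yd²

12.10 kW/yd²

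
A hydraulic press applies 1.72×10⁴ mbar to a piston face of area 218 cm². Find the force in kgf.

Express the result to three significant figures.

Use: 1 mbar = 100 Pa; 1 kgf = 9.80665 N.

3820 kgf

1.72×10⁴ mbar × 100 → 1.72×10⁶ Pa
218 cm² × 0.0001 → 0.0218 m²
F = P × A = 1.72×10⁶ Pa × 0.0218 m² = 37496 N
37496 N ÷ (9.80665 N/kgf) = 3823.53 kgf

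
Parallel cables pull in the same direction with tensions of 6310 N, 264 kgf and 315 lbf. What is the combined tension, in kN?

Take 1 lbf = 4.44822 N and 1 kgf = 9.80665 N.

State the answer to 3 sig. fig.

10.3 kN

6310 N (already N)
264 kgf × 9.80665 = 2588.96 N
315 lbf × 4.44822 = 1401.19 N
Sum: 6310 + 2588.96 + 1401.19 = 10300.2 N
In kN: 10300.2 / 1000 = 10.3002 kN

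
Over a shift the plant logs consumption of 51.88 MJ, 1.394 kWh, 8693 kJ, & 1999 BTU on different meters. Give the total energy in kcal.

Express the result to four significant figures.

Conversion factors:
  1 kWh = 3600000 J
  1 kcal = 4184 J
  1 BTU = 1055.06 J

1.618×10⁴ kcal

51.88 MJ × 1000000 = 5.188×10⁷ J
1.394 kWh × 3600000 = 5.0184×10⁶ J
8693 kJ × 1000 = 8.693×10⁶ J
1999 BTU × 1055.06 = 2.10906×10⁶ J
Total: 5.188×10⁷ + 5.0184×10⁶ + 8.693×10⁶ + 2.10906×10⁶ = 6.77005×10⁷ J
In kcal: 6.77005×10⁷ / 4184 = 16180.8 kcal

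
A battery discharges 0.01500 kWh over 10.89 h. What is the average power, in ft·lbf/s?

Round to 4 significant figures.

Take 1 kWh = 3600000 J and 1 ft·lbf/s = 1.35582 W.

1.016 ft·lbf/s

0.01500 kWh × 3600000 → 54000 J
10.89 h × 3600 → 39204 s
P = E / t = 54000 J / 39204 s = 1.37741 W
1.37741 W ÷ (1.35582 W/ft·lbf/s) = 1.01592 ft·lbf/s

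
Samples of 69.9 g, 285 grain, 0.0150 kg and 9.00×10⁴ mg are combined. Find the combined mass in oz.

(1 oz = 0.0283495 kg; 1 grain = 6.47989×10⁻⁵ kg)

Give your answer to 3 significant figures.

6.82 oz

69.9 g × 0.001 → 0.0699 kg
285 grain × 6.47989×10⁻⁵ → 0.0184677 kg
0.0150 kg (already kg)
9.00×10⁴ mg × 10⁻⁶ → 0.09 kg
Total: 0.0699 + 0.0184677 + 0.015 + 0.09 = 0.193368 kg
In oz: 0.193368 / 0.0283495 = 6.82086 oz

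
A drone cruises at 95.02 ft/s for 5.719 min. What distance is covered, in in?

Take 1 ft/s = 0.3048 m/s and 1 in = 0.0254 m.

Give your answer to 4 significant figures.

3.913×10⁵ in

95.02 ft/s × 0.3048 → 28.9621 m/s
5.719 min × 60 → 343.14 s
d = v × t = 28.9621 m/s × 343.14 s = 9938.05 m
9938.05 m ÷ (0.0254 m/in) = 391262 in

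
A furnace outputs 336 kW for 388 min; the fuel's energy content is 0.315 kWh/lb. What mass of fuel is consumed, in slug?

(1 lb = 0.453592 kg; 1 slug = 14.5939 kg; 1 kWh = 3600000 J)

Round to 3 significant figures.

214 slug

336 kW → 336000 W
388 min → 23280 s
E = P × t = 336000 × 23280 = 7.82208×10⁹ J
0.315 kWh/lb → 2.50004×10⁶ J/kg
m = E / e_s = 7.82208×10⁹ / 2.50004×10⁶ = 3128.78 kg
In slug: 3128.78 / 14.5939 = 214.39 slug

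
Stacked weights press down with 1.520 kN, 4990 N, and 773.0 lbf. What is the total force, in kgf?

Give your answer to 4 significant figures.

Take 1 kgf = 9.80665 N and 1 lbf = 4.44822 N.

1.520 kN × 1000 → 1520 N
4990 N (already N)
773.0 lbf × 4.44822 → 3438.47 N
Total: 1520 + 4990 + 3438.47 = 9948.47 N
In kgf: 9948.47 / 9.80665 = 1014.46 kgf

1014 kgf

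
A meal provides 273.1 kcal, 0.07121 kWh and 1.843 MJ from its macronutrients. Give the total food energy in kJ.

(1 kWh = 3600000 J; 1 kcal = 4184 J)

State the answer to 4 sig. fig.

273.1 kcal × 4184 = 1.14265×10⁶ J
0.07121 kWh × 3600000 = 256356 J
1.843 MJ × 1000000 = 1.843×10⁶ J
Sum: 1.14265×10⁶ + 256356 + 1.843×10⁶ = 3.24201×10⁶ J
In kJ: 3.24201×10⁶ / 1000 = 3242.01 kJ

3242 kJ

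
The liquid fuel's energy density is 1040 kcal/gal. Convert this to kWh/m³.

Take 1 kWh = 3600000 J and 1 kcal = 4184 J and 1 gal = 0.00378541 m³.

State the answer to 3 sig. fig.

1040 kcal/gal × 4184 J/kcal ÷ 0.00378541 m³/gal = 1.14951×10⁹ J/m³
1.14951×10⁹ J/m³ ÷ 3600000 J/kWh = 319.308 kWh/m³

319 kWh/m³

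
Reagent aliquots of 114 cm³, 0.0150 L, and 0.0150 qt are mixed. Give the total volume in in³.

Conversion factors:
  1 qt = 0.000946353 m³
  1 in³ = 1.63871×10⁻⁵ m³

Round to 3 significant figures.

114 cm³ × 10⁻⁶ = 1.14×10⁻⁴ m³
0.0150 L × 0.001 = 1.5×10⁻⁵ m³
0.0150 qt × 0.000946353 = 1.41953×10⁻⁵ m³
Total: 1.14×10⁻⁴ + 1.5×10⁻⁵ + 1.41953×10⁻⁵ = 1.43195×10⁻⁴ m³
In in³: 1.43195×10⁻⁴ / 1.63871×10⁻⁵ = 8.73828 in³

8.74 in³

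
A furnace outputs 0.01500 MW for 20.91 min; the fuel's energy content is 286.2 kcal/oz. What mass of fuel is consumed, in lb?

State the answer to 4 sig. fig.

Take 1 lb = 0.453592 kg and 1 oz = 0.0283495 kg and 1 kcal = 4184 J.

0.01500 MW → 15000 W
20.91 min → 1254.6 s
E = P × t = 15000 × 1254.6 = 1.8819×10⁷ J
286.2 kcal/oz → 4.22392×10⁷ J/kg
m = E / e_s = 1.8819×10⁷ / 4.22392×10⁷ = 0.445534 kg
In lb: 0.445534 / 0.453592 = 0.982235 lb

0.9822 lb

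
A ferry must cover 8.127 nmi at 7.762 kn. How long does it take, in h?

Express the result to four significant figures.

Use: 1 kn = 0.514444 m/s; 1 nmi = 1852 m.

8.127 nmi × 1852 = 15051.2 m
7.762 kn × 0.514444 = 3.99311 m/s
t = d / v = 15051.2 m / 3.99311 m/s = 3769.29 s
3769.29 s ÷ (3600 s/h) = 1.04703 h

1.047 h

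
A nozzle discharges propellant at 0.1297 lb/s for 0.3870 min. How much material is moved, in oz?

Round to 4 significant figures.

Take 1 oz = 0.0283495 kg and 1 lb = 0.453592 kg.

48.19 oz

0.1297 lb/s → 0.0588309 kg/s
0.3870 min → 23.22 s
m = ṁ × t = 0.0588309 × 23.22 = 1.36605 kg
In oz: 1.36605 / 0.0283495 = 48.186 oz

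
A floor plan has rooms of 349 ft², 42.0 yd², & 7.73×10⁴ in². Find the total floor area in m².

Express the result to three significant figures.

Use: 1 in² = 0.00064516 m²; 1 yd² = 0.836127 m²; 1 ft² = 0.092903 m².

349 ft² × 0.092903 → 32.4231 m²
42.0 yd² × 0.836127 → 35.1173 m²
7.73×10⁴ in² × 0.00064516 → 49.8709 m²
Combined: 32.4231 + 35.1173 + 49.8709 = 117.411 m²

117 m²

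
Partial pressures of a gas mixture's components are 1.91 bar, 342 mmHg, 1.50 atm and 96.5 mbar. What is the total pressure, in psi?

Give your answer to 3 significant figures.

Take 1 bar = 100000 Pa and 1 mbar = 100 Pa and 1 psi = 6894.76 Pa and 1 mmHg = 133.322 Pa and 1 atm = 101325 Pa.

1.91 bar × 100000 = 191000 Pa
342 mmHg × 133.322 = 45596.1 Pa
1.50 atm × 101325 = 151988 Pa
96.5 mbar × 100 = 9650 Pa
Combined: 191000 + 45596.1 + 151988 + 9650 = 398234 Pa
In psi: 398234 / 6894.76 = 57.7589 psi

57.8 psi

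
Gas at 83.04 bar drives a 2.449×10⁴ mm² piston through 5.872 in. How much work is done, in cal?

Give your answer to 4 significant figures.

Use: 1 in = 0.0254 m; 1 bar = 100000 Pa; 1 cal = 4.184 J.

83.04 bar → 8.304×10⁶ Pa
2.449×10⁴ mm² → 0.02449 m²
F = P × A = 8.304×10⁶ × 0.02449 = 203365 N
5.872 in → 0.149149 m
W = F × d = 203365 × 0.149149 = 30331.7 J
In cal: 30331.7 / 4.184 = 7249.45 cal

7249 cal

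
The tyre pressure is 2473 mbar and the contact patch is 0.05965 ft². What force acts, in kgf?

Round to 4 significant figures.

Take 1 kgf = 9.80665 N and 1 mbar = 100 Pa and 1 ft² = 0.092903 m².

139.7 kgf

2473 mbar × 100 = 247300 Pa
0.05965 ft² × 0.092903 = 0.00554166 m²
F = P × A = 247300 Pa × 0.00554166 m² = 1370.45 N
1370.45 N ÷ (9.80665 N/kgf) = 139.747 kgf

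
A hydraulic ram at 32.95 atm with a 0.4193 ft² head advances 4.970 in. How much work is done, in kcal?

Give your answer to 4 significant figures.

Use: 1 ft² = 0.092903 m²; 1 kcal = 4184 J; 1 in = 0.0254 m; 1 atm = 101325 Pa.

32.95 atm → 3.33866×10⁶ Pa
0.4193 ft² → 0.0389542 m²
F = P × A = 3.33866×10⁶ × 0.0389542 = 130055 N
4.970 in → 0.126238 m
W = F × d = 130055 × 0.126238 = 16417.9 J
In kcal: 16417.9 / 4184 = 3.92397 kcal

3.924 kcal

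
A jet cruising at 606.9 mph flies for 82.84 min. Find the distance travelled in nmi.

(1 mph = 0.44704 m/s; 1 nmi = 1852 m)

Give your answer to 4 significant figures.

606.9 mph × 0.44704 = 271.309 m/s
82.84 min × 60 = 4970.4 s
d = v × t = 271.309 m/s × 4970.4 s = 1.34851×10⁶ m
1.34851×10⁶ m ÷ (1852 m/nmi) = 728.137 nmi

728.1 nmi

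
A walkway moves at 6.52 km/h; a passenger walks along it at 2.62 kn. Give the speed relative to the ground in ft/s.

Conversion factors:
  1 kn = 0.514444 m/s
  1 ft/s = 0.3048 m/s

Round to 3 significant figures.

6.52 km/h × (1/3.6) → 1.81111 m/s
2.62 kn × 0.514444 → 1.34784 m/s
Sum: 1.81111 + 1.34784 = 3.15895 m/s
In ft/s: 3.15895 / 0.3048 = 10.364 ft/s

10.4 ft/s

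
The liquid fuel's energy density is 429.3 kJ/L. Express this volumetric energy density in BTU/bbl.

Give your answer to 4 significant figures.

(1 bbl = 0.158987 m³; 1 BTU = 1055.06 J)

6.469×10⁴ BTU/bbl

429.3 kJ/L × 1000 J/kJ ÷ 0.001 m³/L = 4.293×10⁸ J/m³
4.293×10⁸ J/m³ ÷ 1055.06 J/BTU × 0.158987 m³/bbl = 64691.2 BTU/bbl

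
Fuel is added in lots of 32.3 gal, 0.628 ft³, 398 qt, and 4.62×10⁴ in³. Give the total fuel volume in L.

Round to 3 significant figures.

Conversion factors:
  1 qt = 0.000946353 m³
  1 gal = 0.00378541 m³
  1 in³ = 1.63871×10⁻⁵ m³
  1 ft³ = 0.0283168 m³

1270 L

32.3 gal × 0.00378541 = 0.122269 m³
0.628 ft³ × 0.0283168 = 0.017783 m³
398 qt × 0.000946353 = 0.376648 m³
4.62×10⁴ in³ × 1.63871×10⁻⁵ = 0.757084 m³
Total: 0.122269 + 0.017783 + 0.376648 + 0.757084 = 1.27378 m³
In L: 1.27378 / 0.001 = 1273.78 L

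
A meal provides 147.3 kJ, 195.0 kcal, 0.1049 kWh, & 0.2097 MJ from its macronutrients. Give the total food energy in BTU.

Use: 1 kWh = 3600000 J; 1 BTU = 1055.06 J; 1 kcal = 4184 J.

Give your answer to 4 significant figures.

147.3 kJ × 1000 = 147300 J
195.0 kcal × 4184 = 815880 J
0.1049 kWh × 3600000 = 377640 J
0.2097 MJ × 1000000 = 209700 J
Total: 147300 + 815880 + 377640 + 209700 = 1.55052×10⁶ J
In BTU: 1.55052×10⁶ / 1055.06 = 1469.6 BTU

1470 BTU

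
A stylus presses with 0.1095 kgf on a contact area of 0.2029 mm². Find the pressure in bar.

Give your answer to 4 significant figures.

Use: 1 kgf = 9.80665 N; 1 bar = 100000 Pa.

52.92 bar

0.1095 kgf × 9.80665 = 1.07383 N
0.2029 mm² × 10⁻⁶ = 2.029×10⁻⁷ m²
P = F / A = 1.07383 N / 2.029×10⁻⁷ m² = 5.29241×10⁶ Pa
5.29241×10⁶ Pa ÷ (100000 Pa/bar) = 52.9241 bar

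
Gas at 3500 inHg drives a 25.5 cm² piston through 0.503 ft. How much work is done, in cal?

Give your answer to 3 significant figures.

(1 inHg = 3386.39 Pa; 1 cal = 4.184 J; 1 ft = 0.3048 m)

1110 cal

3500 inHg → 1.18524×10⁷ Pa
25.5 cm² → 0.00255 m²
F = P × A = 1.18524×10⁷ × 0.00255 = 30223.6 N
0.503 ft → 0.153314 m
W = F × d = 30223.6 × 0.153314 = 4633.7 J
In cal: 4633.7 / 4.184 = 1107.48 cal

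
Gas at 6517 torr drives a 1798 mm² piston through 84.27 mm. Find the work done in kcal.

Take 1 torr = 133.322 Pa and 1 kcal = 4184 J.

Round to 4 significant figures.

0.03146 kcal

6517 torr → 868859 Pa
1798 mm² → 0.001798 m²
F = P × A = 868859 × 0.001798 = 1562.21 N
84.27 mm → 0.08427 m
W = F × d = 1562.21 × 0.08427 = 131.647 J
In kcal: 131.647 / 4184 = 0.0314644 kcal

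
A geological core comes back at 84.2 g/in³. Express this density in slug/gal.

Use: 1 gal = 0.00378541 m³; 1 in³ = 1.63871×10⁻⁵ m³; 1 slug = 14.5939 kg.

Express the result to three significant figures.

1.33 slug/gal

84.2 g/in³ × 0.001 kg/g ÷ 1.63871×10⁻⁵ m³/in³ = 5138.19 kg/m³
5138.19 kg/m³ ÷ 14.5939 kg/slug × 0.00378541 m³/gal = 1.33276 slug/gal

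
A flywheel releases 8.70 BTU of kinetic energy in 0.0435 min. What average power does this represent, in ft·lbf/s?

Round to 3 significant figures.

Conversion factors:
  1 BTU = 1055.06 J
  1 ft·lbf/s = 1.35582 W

2590 ft·lbf/s

8.70 BTU × 1055.06 = 9179.02 J
0.0435 min × 60 = 2.61 s
P = E / t = 9179.02 J / 2.61 s = 3516.87 W
3516.87 W ÷ (1.35582 W/ft·lbf/s) = 2593.91 ft·lbf/s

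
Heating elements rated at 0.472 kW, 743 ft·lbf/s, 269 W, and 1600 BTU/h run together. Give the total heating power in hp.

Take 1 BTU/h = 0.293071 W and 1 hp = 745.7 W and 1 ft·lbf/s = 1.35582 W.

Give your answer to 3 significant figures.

2.97 hp

0.472 kW × 1000 = 472 W
743 ft·lbf/s × 1.35582 = 1007.37 W
269 W (already W)
1600 BTU/h × 0.293071 = 468.914 W
Combined: 472 + 1007.37 + 269 + 468.914 = 2217.28 W
In hp: 2217.28 / 745.7 = 2.97342 hp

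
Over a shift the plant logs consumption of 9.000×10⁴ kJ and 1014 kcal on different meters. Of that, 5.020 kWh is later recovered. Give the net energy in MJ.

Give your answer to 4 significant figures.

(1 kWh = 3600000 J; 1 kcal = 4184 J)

9.000×10⁴ kJ × 1000 = 9×10⁷ J
1014 kcal × 4184 = 4.24258×10⁶ J
5.020 kWh × 3600000 = 1.8072×10⁷ J
Sum: 9×10⁷ + 4.24258×10⁶ − 1.8072×10⁷ = 7.61706×10⁷ J
In MJ: 7.61706×10⁷ / 1000000 = 76.1706 MJ

76.17 MJ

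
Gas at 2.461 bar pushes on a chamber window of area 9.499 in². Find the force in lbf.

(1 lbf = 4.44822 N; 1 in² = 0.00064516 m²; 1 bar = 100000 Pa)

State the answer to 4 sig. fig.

2.461 bar × 100000 → 246100 Pa
9.499 in² × 0.00064516 → 0.00612837 m²
F = P × A = 246100 Pa × 0.00612837 m² = 1508.19 N
1508.19 N ÷ (4.44822 N/lbf) = 339.055 lbf

339.1 lbf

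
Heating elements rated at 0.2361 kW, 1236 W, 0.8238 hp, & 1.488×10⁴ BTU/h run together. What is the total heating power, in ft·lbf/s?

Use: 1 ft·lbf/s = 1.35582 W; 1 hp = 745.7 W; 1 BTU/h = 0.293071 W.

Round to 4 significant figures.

4755 ft·lbf/s

0.2361 kW × 1000 → 236.1 W
1236 W (already W)
0.8238 hp × 745.7 → 614.308 W
1.488×10⁴ BTU/h × 0.293071 → 4360.9 W
Total: 236.1 + 1236 + 614.308 + 4360.9 = 6447.31 W
In ft·lbf/s: 6447.31 / 1.35582 = 4755.28 ft·lbf/s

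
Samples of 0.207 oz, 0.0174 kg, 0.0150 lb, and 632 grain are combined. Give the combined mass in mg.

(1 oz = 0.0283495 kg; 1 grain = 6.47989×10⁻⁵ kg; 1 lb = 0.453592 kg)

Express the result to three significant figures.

7.10×10⁴ mg

0.207 oz × 0.0283495 = 0.00586835 kg
0.0174 kg (already kg)
0.0150 lb × 0.453592 = 0.00680388 kg
632 grain × 6.47989×10⁻⁵ = 0.0409529 kg
Combined: 0.00586835 + 0.0174 + 0.00680388 + 0.0409529 = 0.0710251 kg
In mg: 0.0710251 / 10⁻⁶ = 71025.1 mg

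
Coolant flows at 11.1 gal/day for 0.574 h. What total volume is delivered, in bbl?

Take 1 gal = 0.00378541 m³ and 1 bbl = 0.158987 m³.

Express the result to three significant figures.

0.00632 bbl

11.1 gal/day → 4.8632×10⁻⁷ m³/s
0.574 h → 2066.4 s
V = Q × t = 4.8632×10⁻⁷ × 2066.4 = 0.00100493 m³
In bbl: 0.00100493 / 0.158987 = 0.00632083 bbl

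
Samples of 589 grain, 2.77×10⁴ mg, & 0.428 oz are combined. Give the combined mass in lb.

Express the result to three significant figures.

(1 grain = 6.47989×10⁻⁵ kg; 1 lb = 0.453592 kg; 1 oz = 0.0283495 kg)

589 grain × 6.47989×10⁻⁵ → 0.0381666 kg
2.77×10⁴ mg × 10⁻⁶ → 0.0277 kg
0.428 oz × 0.0283495 → 0.0121336 kg
Sum: 0.0381666 + 0.0277 + 0.0121336 = 0.0780002 kg
In lb: 0.0780002 / 0.453592 = 0.171961 lb

0.172 lb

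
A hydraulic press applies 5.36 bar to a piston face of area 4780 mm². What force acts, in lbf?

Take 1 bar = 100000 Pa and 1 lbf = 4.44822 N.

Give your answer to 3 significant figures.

576 lbf

5.36 bar × 100000 → 536000 Pa
4780 mm² × 10⁻⁶ → 0.00478 m²
F = P × A = 536000 Pa × 0.00478 m² = 2562.08 N
2562.08 N ÷ (4.44822 N/lbf) = 575.979 lbf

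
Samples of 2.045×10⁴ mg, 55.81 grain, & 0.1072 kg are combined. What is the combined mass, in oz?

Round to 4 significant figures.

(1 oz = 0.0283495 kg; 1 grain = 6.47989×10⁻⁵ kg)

2.045×10⁴ mg × 10⁻⁶ → 0.02045 kg
55.81 grain × 6.47989×10⁻⁵ → 0.00361643 kg
0.1072 kg (already kg)
Sum: 0.02045 + 0.00361643 + 0.1072 = 0.131266 kg
In oz: 0.131266 / 0.0283495 = 4.63028 oz

4.630 oz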